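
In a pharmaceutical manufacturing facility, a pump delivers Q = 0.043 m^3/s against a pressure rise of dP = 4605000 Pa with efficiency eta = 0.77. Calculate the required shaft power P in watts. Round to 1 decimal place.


P = Q * dP / eta
P = 0.043 * 4605000 / 0.77
P = 198015.0 / 0.77
P = 257162.3 W


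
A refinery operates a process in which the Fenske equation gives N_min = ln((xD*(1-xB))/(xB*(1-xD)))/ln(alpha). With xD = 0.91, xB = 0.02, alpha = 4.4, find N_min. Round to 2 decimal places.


N_min = ln((xD*(1-xB))/(xB*(1-xD))) / ln(alpha)
Numerator inside ln: 0.8918 / 0.0018 = 495.444444
ln(495.444444) = 6.205455
ln(alpha) = ln(4.4) = 1.481605
N_min = 6.205455 / 1.481605 = 4.19


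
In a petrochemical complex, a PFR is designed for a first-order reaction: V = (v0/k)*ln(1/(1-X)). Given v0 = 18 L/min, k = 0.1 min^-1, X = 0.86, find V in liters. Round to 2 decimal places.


V = (v0/k) * ln(1/(1-X))
V = (18/0.1) * ln(1/(1-0.86))
V = 180.0 * ln(7.142857)
V = 180.0 * 1.966113
V = 353.90 L


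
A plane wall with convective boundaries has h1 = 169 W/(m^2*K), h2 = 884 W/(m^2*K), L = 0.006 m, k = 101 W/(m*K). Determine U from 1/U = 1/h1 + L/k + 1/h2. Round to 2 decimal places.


1/U = 1/h1 + L/k + 1/h2
1/U = 1/169 + 0.006/101 + 1/884
1/U = 0.0059171598 + 5.94059e-05 + 0.0011312217
1/U = 0.0071077874
U = 140.69 W/(m^2*K)


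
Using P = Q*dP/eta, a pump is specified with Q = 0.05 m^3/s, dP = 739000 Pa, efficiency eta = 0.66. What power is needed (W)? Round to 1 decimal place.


P = Q * dP / eta
P = 0.05 * 739000 / 0.66
P = 36950.0 / 0.66
P = 55984.8 W


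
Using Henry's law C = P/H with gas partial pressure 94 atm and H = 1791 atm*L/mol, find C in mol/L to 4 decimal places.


C = P / H
C = 94 / 1791
C = 0.0525 mol/L


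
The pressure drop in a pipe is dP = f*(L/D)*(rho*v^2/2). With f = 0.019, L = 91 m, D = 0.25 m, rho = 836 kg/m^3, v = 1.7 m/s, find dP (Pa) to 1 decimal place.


dP = f * (L/D) * (rho*v^2/2)
dP = 0.019 * (91/0.25) * (836*1.7^2/2)
L/D = 364.0
rho*v^2/2 = 836*2.89/2 = 1208.02
dP = 0.019 * 364.0 * 1208.02
dP = 8354.7 Pa


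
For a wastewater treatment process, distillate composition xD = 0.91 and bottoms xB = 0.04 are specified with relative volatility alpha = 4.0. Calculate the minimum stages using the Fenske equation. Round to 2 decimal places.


N_min = ln((xD*(1-xB))/(xB*(1-xD))) / ln(alpha)
Numerator inside ln: 0.8736 / 0.0036 = 242.666667
ln(242.666667) = 5.491689
ln(alpha) = ln(4.0) = 1.386294
N_min = 5.491689 / 1.386294 = 3.96


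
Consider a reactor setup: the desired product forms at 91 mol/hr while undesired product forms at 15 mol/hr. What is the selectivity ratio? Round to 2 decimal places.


S = desired product rate / undesired product rate
S = 91 / 15
S = 6.07


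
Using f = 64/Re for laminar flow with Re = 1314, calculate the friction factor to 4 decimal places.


f = 64 / Re
f = 64 / 1314
f = 0.0487


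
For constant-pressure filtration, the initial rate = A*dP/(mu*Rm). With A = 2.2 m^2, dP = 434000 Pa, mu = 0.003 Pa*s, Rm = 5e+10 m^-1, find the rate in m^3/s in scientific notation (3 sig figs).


rate = A * dP / (mu * Rm)
rate = 2.2 * 434000 / (0.003 * 5e+10)
rate = 954800.0 / 1.500e+08
rate = 6.37e-03 m^3/s


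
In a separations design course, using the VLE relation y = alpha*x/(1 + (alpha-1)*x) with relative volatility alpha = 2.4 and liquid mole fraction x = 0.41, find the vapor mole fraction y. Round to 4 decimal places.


y = alpha*x / (1 + (alpha-1)*x)
y = 2.4*0.41 / (1 + (2.4-1)*0.41)
y = 0.984 / (1 + 0.574)
y = 0.984 / 1.574
y = 0.6252


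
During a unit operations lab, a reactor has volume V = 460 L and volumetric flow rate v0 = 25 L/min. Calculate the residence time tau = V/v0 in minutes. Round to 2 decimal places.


tau = V / v0
tau = 460 / 25
tau = 18.40 min


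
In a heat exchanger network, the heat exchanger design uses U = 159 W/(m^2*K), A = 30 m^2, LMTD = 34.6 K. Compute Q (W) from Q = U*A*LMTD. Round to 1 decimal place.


Q = U * A * LMTD
Q = 159 * 30 * 34.6
Q = 165042.0 W


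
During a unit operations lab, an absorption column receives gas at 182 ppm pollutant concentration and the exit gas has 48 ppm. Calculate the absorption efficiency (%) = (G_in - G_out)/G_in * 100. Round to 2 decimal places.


Efficiency = (G_in - G_out) / G_in * 100%
Efficiency = (182 - 48) / 182 * 100
Efficiency = 134 / 182 * 100
Efficiency = 73.63%


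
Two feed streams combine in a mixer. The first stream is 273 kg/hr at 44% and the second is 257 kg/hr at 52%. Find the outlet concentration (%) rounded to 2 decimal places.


Mass balance on solute: F1*x1 + F2*x2 = F3*x3
F3 = F1 + F2 = 273 + 257 = 530 kg/hr
x3 = (F1*x1 + F2*x2)/F3
x3 = (273*0.44 + 257*0.52) / 530
x3 = 47.88%


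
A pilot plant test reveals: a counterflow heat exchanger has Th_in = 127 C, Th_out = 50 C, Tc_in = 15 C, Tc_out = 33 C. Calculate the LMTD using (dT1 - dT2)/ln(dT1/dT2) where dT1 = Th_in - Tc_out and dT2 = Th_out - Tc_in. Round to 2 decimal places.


dT1 = Th_in - Tc_out = 127 - 33 = 94
dT2 = Th_out - Tc_in = 50 - 15 = 35
LMTD = (dT1 - dT2) / ln(dT1/dT2)
LMTD = (94 - 35) / ln(94/35)
LMTD = 59.72 K


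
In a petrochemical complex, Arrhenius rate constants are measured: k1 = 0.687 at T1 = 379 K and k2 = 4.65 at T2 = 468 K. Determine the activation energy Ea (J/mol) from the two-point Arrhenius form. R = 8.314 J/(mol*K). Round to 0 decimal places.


Ea = R * ln(k2/k1) / (1/T1 - 1/T2)
ln(k2/k1) = ln(4.65/0.687) = 1.9122882
1/T1 - 1/T2 = 1/379 - 1/468 = 0.000501770291
Ea = 8.314 * 1.9122882 / 0.000501770291
Ea = 31685 J/mol


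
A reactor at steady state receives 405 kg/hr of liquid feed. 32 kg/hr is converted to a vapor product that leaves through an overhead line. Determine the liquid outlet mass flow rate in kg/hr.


Steady-state mass balance on the main outlet: F_out = F_in - F_removed
F_out = 405 - 32
F_out = 373 kg/hr


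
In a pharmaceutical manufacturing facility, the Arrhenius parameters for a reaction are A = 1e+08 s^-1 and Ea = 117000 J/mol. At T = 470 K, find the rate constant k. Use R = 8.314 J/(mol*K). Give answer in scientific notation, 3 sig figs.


k = A * exp(-Ea/(R*T))
k = 1e+08 * exp(-117000 / (8.314 * 470))
k = 1e+08 * exp(-29.941805)
k = 9.92e-06


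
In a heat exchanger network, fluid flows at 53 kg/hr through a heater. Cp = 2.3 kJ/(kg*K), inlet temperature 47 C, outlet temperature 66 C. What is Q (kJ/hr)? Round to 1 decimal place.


Q = m_dot * Cp * (T2 - T1)
Q = 53 * 2.3 * (66 - 47)
Q = 53 * 2.3 * 19
Q = 2316.1 kJ/hr


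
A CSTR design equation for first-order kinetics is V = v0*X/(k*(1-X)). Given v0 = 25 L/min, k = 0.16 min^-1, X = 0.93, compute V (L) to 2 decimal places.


V = v0 * X / (k * (1 - X))
V = 25 * 0.93 / (0.16 * (1 - 0.93))
V = 23.25 / (0.16 * 0.07)
V = 23.25 / 0.0112
V = 2075.89 L


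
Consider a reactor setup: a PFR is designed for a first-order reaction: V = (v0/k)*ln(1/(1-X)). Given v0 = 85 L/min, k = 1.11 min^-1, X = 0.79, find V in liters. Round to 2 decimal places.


V = (v0/k) * ln(1/(1-X))
V = (85/1.11) * ln(1/(1-0.79))
V = 76.576577 * ln(4.761905)
V = 76.576577 * 1.560648
V = 119.51 L


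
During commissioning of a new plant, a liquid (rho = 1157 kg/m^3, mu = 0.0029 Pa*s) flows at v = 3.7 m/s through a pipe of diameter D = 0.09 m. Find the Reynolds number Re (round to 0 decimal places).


Re = rho * v * D / mu
Re = 1157 * 3.7 * 0.09 / 0.0029
Re = 385.281 / 0.0029
Re = 132856


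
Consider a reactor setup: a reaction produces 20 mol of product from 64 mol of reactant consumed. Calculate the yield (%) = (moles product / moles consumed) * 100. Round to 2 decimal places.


Yield = (moles product / moles consumed) * 100%
Yield = (20 / 64) * 100
Yield = 0.3125 * 100
Yield = 31.25%


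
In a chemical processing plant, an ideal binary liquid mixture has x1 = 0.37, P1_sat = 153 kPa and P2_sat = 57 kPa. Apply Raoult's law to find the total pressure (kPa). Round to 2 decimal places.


P = x1*P1_sat + x2*P2_sat
x2 = 1 - x1 = 1 - 0.37 = 0.63
P = 0.37*153 + 0.63*57
P = 56.61 + 35.91
P = 92.52 kPa


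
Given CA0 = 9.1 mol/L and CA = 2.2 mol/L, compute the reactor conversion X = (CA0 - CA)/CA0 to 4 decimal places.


X = (CA0 - CA) / CA0
X = (9.1 - 2.2) / 9.1
X = 6.9 / 9.1
X = 0.7582


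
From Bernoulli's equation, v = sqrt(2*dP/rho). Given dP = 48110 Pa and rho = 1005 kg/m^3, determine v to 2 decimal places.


v = sqrt(2*dP/rho)
v = sqrt(2*48110/1005)
v = sqrt(95.741294)
v = 9.78 m/s


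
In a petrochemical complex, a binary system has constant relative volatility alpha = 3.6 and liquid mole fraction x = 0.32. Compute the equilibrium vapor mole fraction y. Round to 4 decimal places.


y = alpha*x / (1 + (alpha-1)*x)
y = 3.6*0.32 / (1 + (3.6-1)*0.32)
y = 1.152 / (1 + 0.832)
y = 1.152 / 1.832
y = 0.6288


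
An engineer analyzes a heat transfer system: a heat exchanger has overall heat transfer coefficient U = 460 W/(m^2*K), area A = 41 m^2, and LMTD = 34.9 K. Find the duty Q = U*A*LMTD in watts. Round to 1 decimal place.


Q = U * A * LMTD
Q = 460 * 41 * 34.9
Q = 658214.0 W


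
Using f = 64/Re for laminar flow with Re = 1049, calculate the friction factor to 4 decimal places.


f = 64 / Re
f = 64 / 1049
f = 0.0610


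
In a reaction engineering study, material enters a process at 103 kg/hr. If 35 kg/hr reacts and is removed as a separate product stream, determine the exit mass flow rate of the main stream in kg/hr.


Steady-state mass balance on the main outlet: F_out = F_in - F_removed
F_out = 103 - 35
F_out = 68 kg/hr


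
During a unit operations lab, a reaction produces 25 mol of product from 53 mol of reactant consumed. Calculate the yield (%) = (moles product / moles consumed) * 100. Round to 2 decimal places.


Yield = (moles product / moles consumed) * 100%
Yield = (25 / 53) * 100
Yield = 0.4717 * 100
Yield = 47.17%


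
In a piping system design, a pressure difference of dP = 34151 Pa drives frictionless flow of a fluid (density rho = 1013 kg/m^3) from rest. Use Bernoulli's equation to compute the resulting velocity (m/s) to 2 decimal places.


v = sqrt(2*dP/rho)
v = sqrt(2*34151/1013)
v = sqrt(67.425469)
v = 8.21 m/s


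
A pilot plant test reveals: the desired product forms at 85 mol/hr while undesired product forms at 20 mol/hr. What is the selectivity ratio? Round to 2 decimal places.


S = desired product rate / undesired product rate
S = 85 / 20
S = 4.25


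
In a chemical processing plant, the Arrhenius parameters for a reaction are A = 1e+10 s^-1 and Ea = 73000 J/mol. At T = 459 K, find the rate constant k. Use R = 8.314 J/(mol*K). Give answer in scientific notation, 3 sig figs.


k = A * exp(-Ea/(R*T))
k = 1e+10 * exp(-73000 / (8.314 * 459))
k = 1e+10 * exp(-19.129347)
k = 4.92e+01


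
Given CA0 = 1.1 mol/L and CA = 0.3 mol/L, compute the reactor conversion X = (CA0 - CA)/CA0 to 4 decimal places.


X = (CA0 - CA) / CA0
X = (1.1 - 0.3) / 1.1
X = 0.8 / 1.1
X = 0.7273


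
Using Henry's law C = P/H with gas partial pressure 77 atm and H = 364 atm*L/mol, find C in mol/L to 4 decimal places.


C = P / H
C = 77 / 364
C = 0.2115 mol/L


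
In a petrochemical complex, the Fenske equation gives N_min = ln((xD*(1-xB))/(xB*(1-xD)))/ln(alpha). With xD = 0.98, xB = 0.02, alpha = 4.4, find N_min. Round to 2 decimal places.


N_min = ln((xD*(1-xB))/(xB*(1-xD))) / ln(alpha)
Numerator inside ln: 0.9604 / 0.0004 = 2401.0
ln(2401.0) = 7.783641
ln(alpha) = ln(4.4) = 1.481605
N_min = 7.783641 / 1.481605 = 5.25


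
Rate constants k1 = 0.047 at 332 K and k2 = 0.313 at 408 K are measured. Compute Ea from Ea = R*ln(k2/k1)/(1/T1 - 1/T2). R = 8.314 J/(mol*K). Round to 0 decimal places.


Ea = R * ln(k2/k1) / (1/T1 - 1/T2)
ln(k2/k1) = ln(0.313/0.047) = 1.8960556
1/T1 - 1/T2 = 1/332 - 1/408 = 0.000561067801
Ea = 8.314 * 1.8960556 / 0.000561067801
Ea = 28096 J/mol


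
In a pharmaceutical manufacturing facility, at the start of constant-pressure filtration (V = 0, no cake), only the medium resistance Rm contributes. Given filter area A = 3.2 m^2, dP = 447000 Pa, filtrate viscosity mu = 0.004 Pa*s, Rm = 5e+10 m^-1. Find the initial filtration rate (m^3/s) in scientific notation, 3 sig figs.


rate = A * dP / (mu * Rm)
rate = 3.2 * 447000 / (0.004 * 5e+10)
rate = 1430400.0 / 2.000e+08
rate = 7.15e-03 m^3/s


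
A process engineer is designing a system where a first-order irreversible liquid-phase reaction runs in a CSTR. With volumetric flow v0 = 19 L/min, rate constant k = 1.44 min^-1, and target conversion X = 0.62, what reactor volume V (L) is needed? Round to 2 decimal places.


V = v0 * X / (k * (1 - X))
V = 19 * 0.62 / (1.44 * (1 - 0.62))
V = 11.78 / (1.44 * 0.38)
V = 11.78 / 0.5472
V = 21.53 L


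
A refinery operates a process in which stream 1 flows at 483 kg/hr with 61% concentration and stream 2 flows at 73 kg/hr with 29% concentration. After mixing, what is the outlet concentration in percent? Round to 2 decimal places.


Mass balance on solute: F1*x1 + F2*x2 = F3*x3
F3 = F1 + F2 = 483 + 73 = 556 kg/hr
x3 = (F1*x1 + F2*x2)/F3
x3 = (483*0.61 + 73*0.29) / 556
x3 = 56.80%


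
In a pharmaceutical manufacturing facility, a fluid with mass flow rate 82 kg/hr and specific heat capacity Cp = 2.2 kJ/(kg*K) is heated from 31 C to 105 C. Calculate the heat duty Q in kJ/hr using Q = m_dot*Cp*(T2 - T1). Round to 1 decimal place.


Q = m_dot * Cp * (T2 - T1)
Q = 82 * 2.2 * (105 - 31)
Q = 82 * 2.2 * 74
Q = 13349.6 kJ/hr


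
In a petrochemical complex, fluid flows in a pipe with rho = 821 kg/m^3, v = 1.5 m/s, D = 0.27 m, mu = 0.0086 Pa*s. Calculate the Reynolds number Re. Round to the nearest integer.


Re = rho * v * D / mu
Re = 821 * 1.5 * 0.27 / 0.0086
Re = 332.505 / 0.0086
Re = 38663


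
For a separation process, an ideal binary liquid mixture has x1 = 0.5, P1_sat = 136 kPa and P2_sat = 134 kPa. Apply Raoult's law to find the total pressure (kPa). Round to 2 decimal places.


P = x1*P1_sat + x2*P2_sat
x2 = 1 - x1 = 1 - 0.5 = 0.5
P = 0.5*136 + 0.5*134
P = 68.0 + 67.0
P = 135.00 kPa


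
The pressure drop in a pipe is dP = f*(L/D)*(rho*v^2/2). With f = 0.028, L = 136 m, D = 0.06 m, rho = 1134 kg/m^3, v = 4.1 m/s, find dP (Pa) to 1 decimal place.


dP = f * (L/D) * (rho*v^2/2)
dP = 0.028 * (136/0.06) * (1134*4.1^2/2)
L/D = 2266.66666667
rho*v^2/2 = 1134*16.81/2 = 9531.27
dP = 0.028 * 2266.66666667 * 9531.27
dP = 604917.9 Pa


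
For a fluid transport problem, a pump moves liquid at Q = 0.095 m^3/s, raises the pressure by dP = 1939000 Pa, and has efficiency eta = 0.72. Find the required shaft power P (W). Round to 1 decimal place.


P = Q * dP / eta
P = 0.095 * 1939000 / 0.72
P = 184205.0 / 0.72
P = 255840.3 W


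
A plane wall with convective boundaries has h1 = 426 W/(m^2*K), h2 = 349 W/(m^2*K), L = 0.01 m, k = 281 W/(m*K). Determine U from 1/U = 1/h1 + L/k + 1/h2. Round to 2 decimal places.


1/U = 1/h1 + L/k + 1/h2
1/U = 1/426 + 0.01/281 + 1/349
1/U = 0.0023474178 + 3.55872e-05 + 0.0028653295
1/U = 0.0052483345
U = 190.54 W/(m^2*K)


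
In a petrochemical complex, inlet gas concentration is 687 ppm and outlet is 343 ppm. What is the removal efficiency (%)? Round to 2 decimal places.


Efficiency = (G_in - G_out) / G_in * 100%
Efficiency = (687 - 343) / 687 * 100
Efficiency = 344 / 687 * 100
Efficiency = 50.07%


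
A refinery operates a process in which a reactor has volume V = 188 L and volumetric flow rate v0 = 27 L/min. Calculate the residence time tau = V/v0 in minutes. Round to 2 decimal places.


tau = V / v0
tau = 188 / 27
tau = 6.96 min


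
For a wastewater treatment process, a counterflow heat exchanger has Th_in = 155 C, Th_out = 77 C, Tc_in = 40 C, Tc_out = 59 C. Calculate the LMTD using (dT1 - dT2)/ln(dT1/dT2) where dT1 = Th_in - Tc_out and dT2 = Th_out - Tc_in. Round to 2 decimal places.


dT1 = Th_in - Tc_out = 155 - 59 = 96
dT2 = Th_out - Tc_in = 77 - 40 = 37
LMTD = (dT1 - dT2) / ln(dT1/dT2)
LMTD = (96 - 37) / ln(96/37)
LMTD = 61.88 K


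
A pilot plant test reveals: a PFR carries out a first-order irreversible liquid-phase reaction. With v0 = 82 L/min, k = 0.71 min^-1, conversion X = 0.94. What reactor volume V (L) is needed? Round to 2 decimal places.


V = (v0/k) * ln(1/(1-X))
V = (82/0.71) * ln(1/(1-0.94))
V = 115.492958 * ln(16.666667)
V = 115.492958 * 2.813411
V = 324.93 L


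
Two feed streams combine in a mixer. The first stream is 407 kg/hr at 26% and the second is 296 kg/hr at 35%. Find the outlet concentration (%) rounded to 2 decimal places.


Mass balance on solute: F1*x1 + F2*x2 = F3*x3
F3 = F1 + F2 = 407 + 296 = 703 kg/hr
x3 = (F1*x1 + F2*x2)/F3
x3 = (407*0.26 + 296*0.35) / 703
x3 = 29.79%


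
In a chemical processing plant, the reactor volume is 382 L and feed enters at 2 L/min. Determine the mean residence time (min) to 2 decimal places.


tau = V / v0
tau = 382 / 2
tau = 191.00 min


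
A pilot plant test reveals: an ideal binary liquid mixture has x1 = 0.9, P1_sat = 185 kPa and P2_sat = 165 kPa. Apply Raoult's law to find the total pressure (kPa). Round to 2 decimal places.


P = x1*P1_sat + x2*P2_sat
x2 = 1 - x1 = 1 - 0.9 = 0.1
P = 0.9*185 + 0.1*165
P = 166.5 + 16.5
P = 183.00 kPa


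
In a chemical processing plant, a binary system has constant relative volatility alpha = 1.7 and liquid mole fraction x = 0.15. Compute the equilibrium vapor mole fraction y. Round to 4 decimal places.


y = alpha*x / (1 + (alpha-1)*x)
y = 1.7*0.15 / (1 + (1.7-1)*0.15)
y = 0.255 / (1 + 0.105)
y = 0.255 / 1.105
y = 0.2308


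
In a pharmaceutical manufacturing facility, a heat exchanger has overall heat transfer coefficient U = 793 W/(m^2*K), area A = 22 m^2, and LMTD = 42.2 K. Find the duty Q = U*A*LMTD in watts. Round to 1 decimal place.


Q = U * A * LMTD
Q = 793 * 22 * 42.2
Q = 736221.2 W


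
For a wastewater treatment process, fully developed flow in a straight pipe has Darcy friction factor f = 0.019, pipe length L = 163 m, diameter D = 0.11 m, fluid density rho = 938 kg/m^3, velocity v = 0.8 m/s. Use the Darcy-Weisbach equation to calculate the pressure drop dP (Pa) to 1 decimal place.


dP = f * (L/D) * (rho*v^2/2)
dP = 0.019 * (163/0.11) * (938*0.8^2/2)
L/D = 1481.81818182
rho*v^2/2 = 938*0.64/2 = 300.16
dP = 0.019 * 1481.81818182 * 300.16
dP = 8450.9 Pa


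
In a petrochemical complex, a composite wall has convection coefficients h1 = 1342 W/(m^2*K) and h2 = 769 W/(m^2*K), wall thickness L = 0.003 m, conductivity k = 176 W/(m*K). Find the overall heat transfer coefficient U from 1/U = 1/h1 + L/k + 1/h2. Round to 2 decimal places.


1/U = 1/h1 + L/k + 1/h2
1/U = 1/1342 + 0.003/176 + 1/769
1/U = 0.0007451565 + 1.70455e-05 + 0.0013003901
1/U = 0.0020625921
U = 484.83 W/(m^2*K)


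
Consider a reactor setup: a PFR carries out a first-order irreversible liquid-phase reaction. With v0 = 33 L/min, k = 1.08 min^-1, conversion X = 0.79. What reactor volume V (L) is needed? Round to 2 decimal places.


V = (v0/k) * ln(1/(1-X))
V = (33/1.08) * ln(1/(1-0.79))
V = 30.555556 * ln(4.761905)
V = 30.555556 * 1.560648
V = 47.69 L


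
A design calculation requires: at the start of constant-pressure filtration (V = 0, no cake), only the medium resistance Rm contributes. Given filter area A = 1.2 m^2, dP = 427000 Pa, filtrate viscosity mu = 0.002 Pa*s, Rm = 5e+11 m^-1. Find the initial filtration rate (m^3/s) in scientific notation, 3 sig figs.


rate = A * dP / (mu * Rm)
rate = 1.2 * 427000 / (0.002 * 5e+11)
rate = 512400.0 / 1.000e+09
rate = 5.12e-04 m^3/s


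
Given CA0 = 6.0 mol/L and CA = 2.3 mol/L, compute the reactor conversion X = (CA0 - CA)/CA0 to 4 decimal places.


X = (CA0 - CA) / CA0
X = (6.0 - 2.3) / 6.0
X = 3.7 / 6.0
X = 0.6167


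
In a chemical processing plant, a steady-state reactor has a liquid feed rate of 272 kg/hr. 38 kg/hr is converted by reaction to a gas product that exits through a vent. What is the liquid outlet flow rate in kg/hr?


Steady-state mass balance on the main outlet: F_out = F_in - F_removed
F_out = 272 - 38
F_out = 234 kg/hr


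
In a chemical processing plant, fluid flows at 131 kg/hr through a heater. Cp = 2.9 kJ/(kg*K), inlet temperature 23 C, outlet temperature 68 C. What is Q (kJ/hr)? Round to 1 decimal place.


Q = m_dot * Cp * (T2 - T1)
Q = 131 * 2.9 * (68 - 23)
Q = 131 * 2.9 * 45
Q = 17095.5 kJ/hr


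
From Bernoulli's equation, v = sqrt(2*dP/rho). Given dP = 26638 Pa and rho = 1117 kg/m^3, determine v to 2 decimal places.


v = sqrt(2*dP/rho)
v = sqrt(2*26638/1117)
v = sqrt(47.695613)
v = 6.91 m/s


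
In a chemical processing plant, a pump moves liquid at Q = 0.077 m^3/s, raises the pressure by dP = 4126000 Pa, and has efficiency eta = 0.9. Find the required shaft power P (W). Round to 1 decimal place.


P = Q * dP / eta
P = 0.077 * 4126000 / 0.9
P = 317702.0 / 0.9
P = 353002.2 W


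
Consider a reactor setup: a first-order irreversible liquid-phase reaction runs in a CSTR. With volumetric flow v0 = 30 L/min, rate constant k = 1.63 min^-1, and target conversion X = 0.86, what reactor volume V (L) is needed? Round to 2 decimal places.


V = v0 * X / (k * (1 - X))
V = 30 * 0.86 / (1.63 * (1 - 0.86))
V = 25.8 / (1.63 * 0.14)
V = 25.8 / 0.2282
V = 113.06 L


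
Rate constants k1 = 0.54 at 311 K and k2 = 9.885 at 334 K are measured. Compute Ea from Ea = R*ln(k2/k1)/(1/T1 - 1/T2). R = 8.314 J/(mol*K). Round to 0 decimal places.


Ea = R * ln(k2/k1) / (1/T1 - 1/T2)
ln(k2/k1) = ln(9.885/0.54) = 2.9072046
1/T1 - 1/T2 = 1/311 - 1/334 = 0.000221422108
Ea = 8.314 * 2.9072046 / 0.000221422108
Ea = 109160 J/mol


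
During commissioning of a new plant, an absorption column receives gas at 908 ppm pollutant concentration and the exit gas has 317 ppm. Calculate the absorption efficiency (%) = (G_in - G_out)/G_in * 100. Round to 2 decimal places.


Efficiency = (G_in - G_out) / G_in * 100%
Efficiency = (908 - 317) / 908 * 100
Efficiency = 591 / 908 * 100
Efficiency = 65.09%


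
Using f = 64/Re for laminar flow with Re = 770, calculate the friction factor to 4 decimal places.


f = 64 / Re
f = 64 / 770
f = 0.0831


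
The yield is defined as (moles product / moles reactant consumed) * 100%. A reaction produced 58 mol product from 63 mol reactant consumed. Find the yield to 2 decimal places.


Yield = (moles product / moles consumed) * 100%
Yield = (58 / 63) * 100
Yield = 0.9206 * 100
Yield = 92.06%


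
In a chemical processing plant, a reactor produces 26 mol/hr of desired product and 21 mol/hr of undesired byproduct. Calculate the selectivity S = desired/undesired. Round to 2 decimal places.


S = desired product rate / undesired product rate
S = 26 / 21
S = 1.24


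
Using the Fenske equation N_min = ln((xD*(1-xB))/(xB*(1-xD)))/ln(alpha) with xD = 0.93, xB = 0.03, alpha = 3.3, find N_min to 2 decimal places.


N_min = ln((xD*(1-xB))/(xB*(1-xD))) / ln(alpha)
Numerator inside ln: 0.9021 / 0.0021 = 429.571429
ln(429.571429) = 6.062788
ln(alpha) = ln(3.3) = 1.193922
N_min = 6.062788 / 1.193922 = 5.08


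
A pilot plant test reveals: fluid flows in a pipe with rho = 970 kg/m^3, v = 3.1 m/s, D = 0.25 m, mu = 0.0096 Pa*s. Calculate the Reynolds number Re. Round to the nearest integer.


Re = rho * v * D / mu
Re = 970 * 3.1 * 0.25 / 0.0096
Re = 751.75 / 0.0096
Re = 78307


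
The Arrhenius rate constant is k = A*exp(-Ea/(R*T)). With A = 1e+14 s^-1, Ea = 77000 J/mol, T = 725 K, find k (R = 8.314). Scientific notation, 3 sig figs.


k = A * exp(-Ea/(R*T))
k = 1e+14 * exp(-77000 / (8.314 * 725))
k = 1e+14 * exp(-12.774464)
k = 2.83e+08


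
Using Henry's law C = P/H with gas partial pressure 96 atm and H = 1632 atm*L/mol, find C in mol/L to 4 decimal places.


C = P / H
C = 96 / 1632
C = 0.0588 mol/L


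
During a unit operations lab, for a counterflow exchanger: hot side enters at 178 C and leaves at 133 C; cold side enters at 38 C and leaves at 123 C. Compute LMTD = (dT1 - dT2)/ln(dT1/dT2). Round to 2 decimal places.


dT1 = Th_in - Tc_out = 178 - 123 = 55
dT2 = Th_out - Tc_in = 133 - 38 = 95
LMTD = (dT1 - dT2) / ln(dT1/dT2)
LMTD = (55 - 95) / ln(55/95)
LMTD = 73.19 K


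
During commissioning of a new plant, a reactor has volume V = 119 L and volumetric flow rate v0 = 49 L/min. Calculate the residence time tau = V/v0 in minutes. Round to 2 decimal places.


tau = V / v0
tau = 119 / 49
tau = 2.43 min


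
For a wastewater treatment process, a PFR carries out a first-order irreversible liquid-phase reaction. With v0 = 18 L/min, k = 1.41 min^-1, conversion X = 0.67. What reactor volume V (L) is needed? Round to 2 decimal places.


V = (v0/k) * ln(1/(1-X))
V = (18/1.41) * ln(1/(1-0.67))
V = 12.765957 * ln(3.030303)
V = 12.765957 * 1.108663
V = 14.15 L


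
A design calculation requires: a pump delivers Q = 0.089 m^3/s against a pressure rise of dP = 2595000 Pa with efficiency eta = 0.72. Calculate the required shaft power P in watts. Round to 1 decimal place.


P = Q * dP / eta
P = 0.089 * 2595000 / 0.72
P = 230955.0 / 0.72
P = 320770.8 W


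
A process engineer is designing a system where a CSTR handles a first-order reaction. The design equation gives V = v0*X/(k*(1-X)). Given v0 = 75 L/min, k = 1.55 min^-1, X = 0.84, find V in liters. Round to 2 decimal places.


V = v0 * X / (k * (1 - X))
V = 75 * 0.84 / (1.55 * (1 - 0.84))
V = 63.0 / (1.55 * 0.16)
V = 63.0 / 0.248
V = 254.03 L


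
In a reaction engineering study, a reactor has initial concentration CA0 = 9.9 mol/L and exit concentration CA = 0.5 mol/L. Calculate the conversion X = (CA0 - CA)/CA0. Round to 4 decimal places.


X = (CA0 - CA) / CA0
X = (9.9 - 0.5) / 9.9
X = 9.4 / 9.9
X = 0.9495


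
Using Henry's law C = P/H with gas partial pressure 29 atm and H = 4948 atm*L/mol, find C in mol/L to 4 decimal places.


C = P / H
C = 29 / 4948
C = 0.0059 mol/L


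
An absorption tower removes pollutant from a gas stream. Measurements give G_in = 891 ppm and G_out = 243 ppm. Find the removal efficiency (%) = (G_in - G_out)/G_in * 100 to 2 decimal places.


Efficiency = (G_in - G_out) / G_in * 100%
Efficiency = (891 - 243) / 891 * 100
Efficiency = 648 / 891 * 100
Efficiency = 72.73%


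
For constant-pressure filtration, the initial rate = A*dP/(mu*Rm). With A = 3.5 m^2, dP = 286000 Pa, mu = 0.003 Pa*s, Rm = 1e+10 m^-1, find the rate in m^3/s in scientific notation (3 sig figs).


rate = A * dP / (mu * Rm)
rate = 3.5 * 286000 / (0.003 * 1e+10)
rate = 1001000.0 / 3.000e+07
rate = 3.34e-02 m^3/s


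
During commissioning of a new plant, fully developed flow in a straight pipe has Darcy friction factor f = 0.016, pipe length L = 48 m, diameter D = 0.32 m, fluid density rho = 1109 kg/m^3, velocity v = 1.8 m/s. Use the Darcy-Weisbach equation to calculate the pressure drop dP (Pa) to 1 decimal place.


dP = f * (L/D) * (rho*v^2/2)
dP = 0.016 * (48/0.32) * (1109*1.8^2/2)
L/D = 150.0
rho*v^2/2 = 1109*3.24/2 = 1796.58
dP = 0.016 * 150.0 * 1796.58
dP = 4311.8 Pa


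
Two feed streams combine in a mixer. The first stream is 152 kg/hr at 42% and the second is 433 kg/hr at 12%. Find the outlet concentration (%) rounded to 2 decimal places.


Mass balance on solute: F1*x1 + F2*x2 = F3*x3
F3 = F1 + F2 = 152 + 433 = 585 kg/hr
x3 = (F1*x1 + F2*x2)/F3
x3 = (152*0.42 + 433*0.12) / 585
x3 = 19.79%


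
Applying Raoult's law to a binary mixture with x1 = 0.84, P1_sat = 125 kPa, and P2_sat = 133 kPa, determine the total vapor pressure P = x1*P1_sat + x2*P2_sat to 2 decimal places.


P = x1*P1_sat + x2*P2_sat
x2 = 1 - x1 = 1 - 0.84 = 0.16
P = 0.84*125 + 0.16*133
P = 105.0 + 21.28
P = 126.28 kPa


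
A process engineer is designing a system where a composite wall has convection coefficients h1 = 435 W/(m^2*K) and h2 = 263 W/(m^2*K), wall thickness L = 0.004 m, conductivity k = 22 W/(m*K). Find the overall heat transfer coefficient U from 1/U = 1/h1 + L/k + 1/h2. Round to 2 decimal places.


1/U = 1/h1 + L/k + 1/h2
1/U = 1/435 + 0.004/22 + 1/263
1/U = 0.0022988506 + 0.0001818182 + 0.0038022814
1/U = 0.0062829502
U = 159.16 W/(m^2*K)


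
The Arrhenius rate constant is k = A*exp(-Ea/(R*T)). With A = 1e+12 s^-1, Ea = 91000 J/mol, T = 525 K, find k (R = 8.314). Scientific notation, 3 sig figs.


k = A * exp(-Ea/(R*T))
k = 1e+12 * exp(-91000 / (8.314 * 525))
k = 1e+12 * exp(-20.848368)
k = 8.82e+02


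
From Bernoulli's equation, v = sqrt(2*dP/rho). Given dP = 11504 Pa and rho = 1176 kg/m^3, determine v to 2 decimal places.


v = sqrt(2*dP/rho)
v = sqrt(2*11504/1176)
v = sqrt(19.564626)
v = 4.42 m/s


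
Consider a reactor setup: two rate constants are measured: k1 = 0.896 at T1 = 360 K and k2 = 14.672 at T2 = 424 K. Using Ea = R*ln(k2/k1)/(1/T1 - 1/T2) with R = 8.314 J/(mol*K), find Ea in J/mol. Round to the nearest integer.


Ea = R * ln(k2/k1) / (1/T1 - 1/T2)
ln(k2/k1) = ln(14.672/0.896) = 2.7957558
1/T1 - 1/T2 = 1/360 - 1/424 = 0.000419287212
Ea = 8.314 * 2.7957558 / 0.000419287212
Ea = 55437 J/mol


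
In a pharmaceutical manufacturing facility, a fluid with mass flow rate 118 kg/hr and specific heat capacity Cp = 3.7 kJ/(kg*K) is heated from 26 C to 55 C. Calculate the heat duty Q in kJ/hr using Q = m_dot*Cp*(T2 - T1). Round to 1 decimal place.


Q = m_dot * Cp * (T2 - T1)
Q = 118 * 3.7 * (55 - 26)
Q = 118 * 3.7 * 29
Q = 12661.4 kJ/hr


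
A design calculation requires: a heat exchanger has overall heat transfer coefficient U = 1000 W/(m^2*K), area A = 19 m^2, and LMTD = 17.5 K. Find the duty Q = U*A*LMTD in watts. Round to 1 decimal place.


Q = U * A * LMTD
Q = 1000 * 19 * 17.5
Q = 332500.0 W


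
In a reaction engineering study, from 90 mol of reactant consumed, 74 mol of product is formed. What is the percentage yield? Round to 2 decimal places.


Yield = (moles product / moles consumed) * 100%
Yield = (74 / 90) * 100
Yield = 0.8222 * 100
Yield = 82.22%


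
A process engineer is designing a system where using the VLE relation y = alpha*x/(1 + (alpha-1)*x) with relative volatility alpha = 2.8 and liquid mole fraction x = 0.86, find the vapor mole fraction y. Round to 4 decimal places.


y = alpha*x / (1 + (alpha-1)*x)
y = 2.8*0.86 / (1 + (2.8-1)*0.86)
y = 2.408 / (1 + 1.548)
y = 2.408 / 2.548
y = 0.9451


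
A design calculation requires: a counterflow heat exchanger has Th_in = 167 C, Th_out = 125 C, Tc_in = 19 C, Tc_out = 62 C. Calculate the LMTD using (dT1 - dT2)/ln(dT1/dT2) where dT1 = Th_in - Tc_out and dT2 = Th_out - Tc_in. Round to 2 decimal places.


dT1 = Th_in - Tc_out = 167 - 62 = 105
dT2 = Th_out - Tc_in = 125 - 19 = 106
LMTD = (dT1 - dT2) / ln(dT1/dT2)
LMTD = (105 - 106) / ln(105/106)
LMTD = 105.50 K


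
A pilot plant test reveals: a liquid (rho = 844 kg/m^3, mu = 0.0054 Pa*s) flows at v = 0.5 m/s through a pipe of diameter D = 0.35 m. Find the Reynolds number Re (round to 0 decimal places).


Re = rho * v * D / mu
Re = 844 * 0.5 * 0.35 / 0.0054
Re = 147.7 / 0.0054
Re = 27352


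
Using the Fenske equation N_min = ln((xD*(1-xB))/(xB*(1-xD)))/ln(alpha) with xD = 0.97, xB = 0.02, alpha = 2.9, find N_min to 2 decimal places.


N_min = ln((xD*(1-xB))/(xB*(1-xD))) / ln(alpha)
Numerator inside ln: 0.9506 / 0.0006 = 1584.333333
ln(1584.333333) = 7.367919
ln(alpha) = ln(2.9) = 1.064711
N_min = 7.367919 / 1.064711 = 6.92


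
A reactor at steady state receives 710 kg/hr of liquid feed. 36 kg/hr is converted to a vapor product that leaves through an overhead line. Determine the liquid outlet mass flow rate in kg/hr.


Steady-state mass balance on the main outlet: F_out = F_in - F_removed
F_out = 710 - 36
F_out = 674 kg/hr


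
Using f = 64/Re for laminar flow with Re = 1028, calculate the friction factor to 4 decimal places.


f = 64 / Re
f = 64 / 1028
f = 0.0623


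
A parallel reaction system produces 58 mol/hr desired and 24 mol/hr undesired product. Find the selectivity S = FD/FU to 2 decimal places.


S = desired product rate / undesired product rate
S = 58 / 24
S = 2.42


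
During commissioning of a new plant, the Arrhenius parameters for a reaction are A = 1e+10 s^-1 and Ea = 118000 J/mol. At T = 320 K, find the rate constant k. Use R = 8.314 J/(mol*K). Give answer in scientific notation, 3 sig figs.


k = A * exp(-Ea/(R*T))
k = 1e+10 * exp(-118000 / (8.314 * 320))
k = 1e+10 * exp(-44.352899)
k = 5.47e-10


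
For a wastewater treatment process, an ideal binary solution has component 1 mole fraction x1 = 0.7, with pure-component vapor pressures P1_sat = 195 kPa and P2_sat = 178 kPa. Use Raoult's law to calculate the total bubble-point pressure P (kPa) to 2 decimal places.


P = x1*P1_sat + x2*P2_sat
x2 = 1 - x1 = 1 - 0.7 = 0.3
P = 0.7*195 + 0.3*178
P = 136.5 + 53.4
P = 189.90 kPa


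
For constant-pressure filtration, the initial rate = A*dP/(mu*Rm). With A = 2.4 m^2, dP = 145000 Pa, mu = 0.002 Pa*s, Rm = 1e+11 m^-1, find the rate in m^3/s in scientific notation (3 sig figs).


rate = A * dP / (mu * Rm)
rate = 2.4 * 145000 / (0.002 * 1e+11)
rate = 348000.0 / 2.000e+08
rate = 1.74e-03 m^3/s


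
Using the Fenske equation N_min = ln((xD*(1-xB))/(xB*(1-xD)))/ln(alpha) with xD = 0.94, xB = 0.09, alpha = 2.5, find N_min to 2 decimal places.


N_min = ln((xD*(1-xB))/(xB*(1-xD))) / ln(alpha)
Numerator inside ln: 0.8554 / 0.0054 = 158.407407
ln(158.407407) = 5.06517
ln(alpha) = ln(2.5) = 0.916291
N_min = 5.06517 / 0.916291 = 5.53


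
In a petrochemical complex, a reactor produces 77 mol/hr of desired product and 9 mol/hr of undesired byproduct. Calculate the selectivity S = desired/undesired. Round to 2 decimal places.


S = desired product rate / undesired product rate
S = 77 / 9
S = 8.56


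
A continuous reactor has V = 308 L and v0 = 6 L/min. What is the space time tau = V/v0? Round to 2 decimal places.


tau = V / v0
tau = 308 / 6
tau = 51.33 min


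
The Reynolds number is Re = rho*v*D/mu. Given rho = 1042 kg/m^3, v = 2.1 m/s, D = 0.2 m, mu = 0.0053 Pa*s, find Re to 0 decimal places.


Re = rho * v * D / mu
Re = 1042 * 2.1 * 0.2 / 0.0053
Re = 437.64 / 0.0053
Re = 82574


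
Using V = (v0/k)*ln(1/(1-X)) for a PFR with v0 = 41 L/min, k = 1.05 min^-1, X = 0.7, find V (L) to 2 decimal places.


V = (v0/k) * ln(1/(1-X))
V = (41/1.05) * ln(1/(1-0.7))
V = 39.047619 * ln(3.333333)
V = 39.047619 * 1.203973
V = 47.01 L


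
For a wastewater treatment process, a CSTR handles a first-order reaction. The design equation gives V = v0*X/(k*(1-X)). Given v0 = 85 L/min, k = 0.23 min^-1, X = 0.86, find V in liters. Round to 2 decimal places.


V = v0 * X / (k * (1 - X))
V = 85 * 0.86 / (0.23 * (1 - 0.86))
V = 73.1 / (0.23 * 0.14)
V = 73.1 / 0.0322
V = 2270.19 L


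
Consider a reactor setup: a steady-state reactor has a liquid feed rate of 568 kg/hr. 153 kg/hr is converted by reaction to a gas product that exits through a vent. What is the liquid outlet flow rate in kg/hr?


Steady-state mass balance on the main outlet: F_out = F_in - F_removed
F_out = 568 - 153
F_out = 415 kg/hr


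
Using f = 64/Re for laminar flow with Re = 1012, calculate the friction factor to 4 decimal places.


f = 64 / Re
f = 64 / 1012
f = 0.0632


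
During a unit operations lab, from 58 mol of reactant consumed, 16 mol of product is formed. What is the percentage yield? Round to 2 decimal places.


Yield = (moles product / moles consumed) * 100%
Yield = (16 / 58) * 100
Yield = 0.2759 * 100
Yield = 27.59%


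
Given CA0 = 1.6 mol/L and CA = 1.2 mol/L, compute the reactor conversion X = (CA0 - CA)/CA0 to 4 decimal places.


X = (CA0 - CA) / CA0
X = (1.6 - 1.2) / 1.6
X = 0.4 / 1.6
X = 0.2500


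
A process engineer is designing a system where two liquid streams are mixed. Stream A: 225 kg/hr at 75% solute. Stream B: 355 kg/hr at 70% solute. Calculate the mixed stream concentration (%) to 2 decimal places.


Mass balance on solute: F1*x1 + F2*x2 = F3*x3
F3 = F1 + F2 = 225 + 355 = 580 kg/hr
x3 = (F1*x1 + F2*x2)/F3
x3 = (225*0.75 + 355*0.7) / 580
x3 = 71.94%


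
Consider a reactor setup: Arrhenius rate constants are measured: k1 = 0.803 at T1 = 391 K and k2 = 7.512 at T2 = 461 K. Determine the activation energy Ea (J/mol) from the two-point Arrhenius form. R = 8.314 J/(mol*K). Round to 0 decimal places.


Ea = R * ln(k2/k1) / (1/T1 - 1/T2)
ln(k2/k1) = ln(7.512/0.803) = 2.2359023
1/T1 - 1/T2 = 1/391 - 1/461 = 0.00038834736
Ea = 8.314 * 2.2359023 / 0.00038834736
Ea = 47868 J/mol


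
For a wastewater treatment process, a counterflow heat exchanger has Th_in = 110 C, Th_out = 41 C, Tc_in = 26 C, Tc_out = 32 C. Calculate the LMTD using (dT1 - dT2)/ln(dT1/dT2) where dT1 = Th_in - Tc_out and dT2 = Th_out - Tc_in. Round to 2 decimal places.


dT1 = Th_in - Tc_out = 110 - 32 = 78
dT2 = Th_out - Tc_in = 41 - 26 = 15
LMTD = (dT1 - dT2) / ln(dT1/dT2)
LMTD = (78 - 15) / ln(78/15)
LMTD = 38.21 K


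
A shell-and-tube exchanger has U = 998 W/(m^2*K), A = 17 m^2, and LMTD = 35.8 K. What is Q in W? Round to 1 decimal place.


Q = U * A * LMTD
Q = 998 * 17 * 35.8
Q = 607382.8 W


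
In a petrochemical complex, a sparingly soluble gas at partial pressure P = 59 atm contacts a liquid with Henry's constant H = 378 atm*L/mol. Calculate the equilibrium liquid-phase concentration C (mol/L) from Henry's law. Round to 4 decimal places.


C = P / H
C = 59 / 378
C = 0.1561 mol/L


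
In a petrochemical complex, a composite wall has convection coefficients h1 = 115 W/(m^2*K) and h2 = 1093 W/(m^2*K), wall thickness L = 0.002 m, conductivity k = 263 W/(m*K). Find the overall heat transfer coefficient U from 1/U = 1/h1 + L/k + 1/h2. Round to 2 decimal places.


1/U = 1/h1 + L/k + 1/h2
1/U = 1/115 + 0.002/263 + 1/1093
1/U = 0.0086956522 + 7.6046e-06 + 0.0009149131
1/U = 0.0096181699
U = 103.97 W/(m^2*K)


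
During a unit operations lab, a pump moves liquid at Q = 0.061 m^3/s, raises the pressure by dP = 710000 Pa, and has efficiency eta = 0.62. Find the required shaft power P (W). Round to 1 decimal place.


P = Q * dP / eta
P = 0.061 * 710000 / 0.62
P = 43310.0 / 0.62
P = 69854.8 W


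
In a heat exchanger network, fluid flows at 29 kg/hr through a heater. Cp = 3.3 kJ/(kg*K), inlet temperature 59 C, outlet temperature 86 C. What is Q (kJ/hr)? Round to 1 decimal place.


Q = m_dot * Cp * (T2 - T1)
Q = 29 * 3.3 * (86 - 59)
Q = 29 * 3.3 * 27
Q = 2583.9 kJ/hr


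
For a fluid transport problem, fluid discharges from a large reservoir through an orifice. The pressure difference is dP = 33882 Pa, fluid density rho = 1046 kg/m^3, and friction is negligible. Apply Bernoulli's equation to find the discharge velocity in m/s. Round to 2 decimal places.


v = sqrt(2*dP/rho)
v = sqrt(2*33882/1046)
v = sqrt(64.783939)
v = 8.05 m/s


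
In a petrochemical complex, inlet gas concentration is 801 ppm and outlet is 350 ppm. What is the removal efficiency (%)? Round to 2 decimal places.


Efficiency = (G_in - G_out) / G_in * 100%
Efficiency = (801 - 350) / 801 * 100
Efficiency = 451 / 801 * 100
Efficiency = 56.30%


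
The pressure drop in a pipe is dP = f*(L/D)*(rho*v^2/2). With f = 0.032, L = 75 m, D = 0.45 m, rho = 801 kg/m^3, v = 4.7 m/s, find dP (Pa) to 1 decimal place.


dP = f * (L/D) * (rho*v^2/2)
dP = 0.032 * (75/0.45) * (801*4.7^2/2)
L/D = 166.66666667
rho*v^2/2 = 801*22.09/2 = 8847.045
dP = 0.032 * 166.66666667 * 8847.045
dP = 47184.2 Pa


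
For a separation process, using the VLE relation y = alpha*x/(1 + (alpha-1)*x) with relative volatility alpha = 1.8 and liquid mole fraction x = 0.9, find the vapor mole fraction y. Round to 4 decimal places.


y = alpha*x / (1 + (alpha-1)*x)
y = 1.8*0.9 / (1 + (1.8-1)*0.9)
y = 1.62 / (1 + 0.72)
y = 1.62 / 1.72
y = 0.9419


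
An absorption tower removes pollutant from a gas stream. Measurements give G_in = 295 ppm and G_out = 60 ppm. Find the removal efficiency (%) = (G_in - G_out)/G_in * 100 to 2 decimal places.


Efficiency = (G_in - G_out) / G_in * 100%
Efficiency = (295 - 60) / 295 * 100
Efficiency = 235 / 295 * 100
Efficiency = 79.66%
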